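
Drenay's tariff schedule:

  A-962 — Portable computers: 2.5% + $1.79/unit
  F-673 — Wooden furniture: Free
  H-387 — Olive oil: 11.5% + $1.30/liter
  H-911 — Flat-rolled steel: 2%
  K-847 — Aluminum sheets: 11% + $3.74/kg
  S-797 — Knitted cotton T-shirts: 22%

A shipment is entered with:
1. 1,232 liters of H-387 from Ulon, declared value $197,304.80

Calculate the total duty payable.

Line 1 (H-387, Ulon, 1,232 liters, $197,304.80):
Base rate for H-387 is 11.5% + $1.30/liter.
Duty = $197,304.80 × 11.5% + 1,232 × $1.30 = $24,291.65.

$24,291.65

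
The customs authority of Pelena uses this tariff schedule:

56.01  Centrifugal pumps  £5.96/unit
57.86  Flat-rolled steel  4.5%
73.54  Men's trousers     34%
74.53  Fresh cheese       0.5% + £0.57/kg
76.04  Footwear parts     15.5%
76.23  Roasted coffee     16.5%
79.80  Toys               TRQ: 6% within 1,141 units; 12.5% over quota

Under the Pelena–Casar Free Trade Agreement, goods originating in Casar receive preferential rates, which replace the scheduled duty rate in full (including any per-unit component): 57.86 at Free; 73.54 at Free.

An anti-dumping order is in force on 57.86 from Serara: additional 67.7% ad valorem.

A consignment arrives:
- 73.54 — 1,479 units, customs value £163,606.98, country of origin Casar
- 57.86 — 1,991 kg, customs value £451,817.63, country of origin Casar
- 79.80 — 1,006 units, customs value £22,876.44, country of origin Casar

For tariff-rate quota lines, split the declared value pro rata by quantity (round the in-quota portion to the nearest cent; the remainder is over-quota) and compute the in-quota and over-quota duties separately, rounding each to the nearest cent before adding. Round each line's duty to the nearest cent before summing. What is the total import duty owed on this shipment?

£1,372.59

Line 1 (73.54, Casar, 1,479 units, £163,606.98):
Base rate for 73.54 is 34%.
Origin Casar qualifies under the Pelena–Casar agreement and 73.54 is covered: preferential rate Free applies instead.
Duty = £163,606.98 × 0% = £0.00.
Line 2 (57.86, Casar, 1,991 kg, £451,817.63):
Base rate for 57.86 is 4.5%.
Origin Casar qualifies under the Pelena–Casar agreement and 57.86 is covered: preferential rate Free applies instead.
The additional-duty order on 57.86 targets Serara, not Casar; it does not apply.
Duty = £451,817.63 × 0% = £0.00.
Line 3 (79.80, Casar, 1,006 units, £22,876.44):
Code 79.80 is under a tariff-rate quota (threshold 1,141 units). Quantity 1,006 units is within the quota, so the in-quota rate 6% applies to the full value.
Duty = £22,876.44 × 6% = £1,372.59.
Total = £0.00 + £0.00 + £1,372.59 = £1,372.59.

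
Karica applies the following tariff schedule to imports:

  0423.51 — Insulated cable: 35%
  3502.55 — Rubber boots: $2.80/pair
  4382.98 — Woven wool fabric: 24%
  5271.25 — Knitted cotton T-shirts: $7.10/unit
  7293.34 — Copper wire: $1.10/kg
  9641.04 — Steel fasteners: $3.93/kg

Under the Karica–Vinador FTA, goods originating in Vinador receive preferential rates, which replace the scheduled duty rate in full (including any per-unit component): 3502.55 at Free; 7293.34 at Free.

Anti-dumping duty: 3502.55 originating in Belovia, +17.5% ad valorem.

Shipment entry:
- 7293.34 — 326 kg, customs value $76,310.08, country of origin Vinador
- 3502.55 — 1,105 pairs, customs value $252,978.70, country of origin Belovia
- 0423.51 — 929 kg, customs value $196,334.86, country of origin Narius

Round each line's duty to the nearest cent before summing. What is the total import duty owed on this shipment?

Line 1 (7293.34, Vinador, 326 kg, $76,310.08):
Base rate for 7293.34 is $1.10/kg.
Origin Vinador qualifies under the Karica–Vinador agreement and 7293.34 is covered: preferential rate Free applies instead.
Duty = $76,310.08 × 0% = $0.00.
Line 2 (3502.55, Belovia, 1,105 pairs, $252,978.70):
Base rate for 3502.55 is $2.80/pair.
3502.55 has an FTA preferential rate, but origin Belovia is not Vinador; base rate stands.
Additional duty on 3502.55 from Belovia: +17.5% ad valorem. Applied ad valorem rate = 17.5%.
Duty = $252,978.70 × 17.5% + 1,105 × $2.80 = $47,365.27.
Line 3 (0423.51, Narius, 929 kg, $196,334.86):
Base rate for 0423.51 is 35%.
Duty = $196,334.86 × 35% = $68,717.20.
Total = $0.00 + $47,365.27 + $68,717.20 = $116,082.47.

$116,082.47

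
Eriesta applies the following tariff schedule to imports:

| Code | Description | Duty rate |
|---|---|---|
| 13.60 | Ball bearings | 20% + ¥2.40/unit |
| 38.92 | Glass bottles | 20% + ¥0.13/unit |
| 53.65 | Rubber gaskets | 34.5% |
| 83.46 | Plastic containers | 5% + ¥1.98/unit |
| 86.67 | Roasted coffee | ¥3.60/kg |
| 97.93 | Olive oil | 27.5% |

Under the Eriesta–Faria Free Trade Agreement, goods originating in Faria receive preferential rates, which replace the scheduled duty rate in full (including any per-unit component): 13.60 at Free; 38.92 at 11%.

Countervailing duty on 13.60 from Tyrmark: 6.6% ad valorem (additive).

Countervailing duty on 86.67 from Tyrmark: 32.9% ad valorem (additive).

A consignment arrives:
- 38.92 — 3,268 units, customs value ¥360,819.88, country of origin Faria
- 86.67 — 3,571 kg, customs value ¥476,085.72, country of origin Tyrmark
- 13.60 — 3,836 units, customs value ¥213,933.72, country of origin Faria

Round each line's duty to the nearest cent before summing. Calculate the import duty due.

¥209,177.99

Line 1 (38.92, Faria, 3,268 units, ¥360,819.88):
Base rate for 38.92 is 20% + ¥0.13/unit.
Origin Faria qualifies under the Eriesta–Faria agreement and 38.92 is covered: preferential rate 11% applies instead.
Duty = ¥360,819.88 × 11% = ¥39,690.19.
Line 2 (86.67, Tyrmark, 3,571 kg, ¥476,085.72):
Base rate for 86.67 is ¥3.60/kg.
Additional duty on 86.67 from Tyrmark: +32.9% ad valorem. Applied ad valorem rate = 32.9%.
Duty = ¥476,085.72 × 32.9% + 3,571 × ¥3.60 = ¥169,487.80.
Line 3 (13.60, Faria, 3,836 units, ¥213,933.72):
Base rate for 13.60 is 20% + ¥2.40/unit.
Origin Faria qualifies under the Eriesta–Faria agreement and 13.60 is covered: preferential rate Free applies instead.
The additional-duty order on 13.60 targets Tyrmark, not Faria; it does not apply.
Duty = ¥213,933.72 × 0% = ¥0.00.
Total = ¥39,690.19 + ¥169,487.80 + ¥0.00 = ¥209,177.99.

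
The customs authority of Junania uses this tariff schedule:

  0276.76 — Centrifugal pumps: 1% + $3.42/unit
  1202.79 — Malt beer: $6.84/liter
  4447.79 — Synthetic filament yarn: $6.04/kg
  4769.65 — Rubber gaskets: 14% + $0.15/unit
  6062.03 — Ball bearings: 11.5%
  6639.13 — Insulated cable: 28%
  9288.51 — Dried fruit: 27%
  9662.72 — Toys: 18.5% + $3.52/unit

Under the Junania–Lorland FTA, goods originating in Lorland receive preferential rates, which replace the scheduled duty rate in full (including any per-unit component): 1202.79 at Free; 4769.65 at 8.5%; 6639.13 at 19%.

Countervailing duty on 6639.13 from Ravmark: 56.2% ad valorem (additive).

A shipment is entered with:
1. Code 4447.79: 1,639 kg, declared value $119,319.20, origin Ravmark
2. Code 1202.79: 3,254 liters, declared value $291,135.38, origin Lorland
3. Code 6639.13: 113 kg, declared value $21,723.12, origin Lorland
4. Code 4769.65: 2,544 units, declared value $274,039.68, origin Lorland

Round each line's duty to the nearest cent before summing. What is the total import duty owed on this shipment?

$37,320.32

Line 1 (4447.79, Ravmark, 1,639 kg, $119,319.20):
Base rate for 4447.79 is $6.04/kg.
Duty = 1,639 × $6.04 = $9,899.56.
Line 2 (1202.79, Lorland, 3,254 liters, $291,135.38):
Base rate for 1202.79 is $6.84/liter.
Origin Lorland qualifies under the Junania–Lorland agreement and 1202.79 is covered: preferential rate Free applies instead.
Duty = $291,135.38 × 0% = $0.00.
Line 3 (6639.13, Lorland, 113 kg, $21,723.12):
Base rate for 6639.13 is 28%.
Origin Lorland qualifies under the Junania–Lorland agreement and 6639.13 is covered: preferential rate 19% applies instead.
The additional-duty order on 6639.13 targets Ravmark, not Lorland; it does not apply.
Duty = $21,723.12 × 19% = $4,127.39.
Line 4 (4769.65, Lorland, 2,544 units, $274,039.68):
Base rate for 4769.65 is 14% + $0.15/unit.
Origin Lorland qualifies under the Junania–Lorland agreement and 4769.65 is covered: preferential rate 8.5% applies instead.
Duty = $274,039.68 × 8.5% = $23,293.37.
Total = $9,899.56 + $0.00 + $4,127.39 + $23,293.37 = $37,320.32.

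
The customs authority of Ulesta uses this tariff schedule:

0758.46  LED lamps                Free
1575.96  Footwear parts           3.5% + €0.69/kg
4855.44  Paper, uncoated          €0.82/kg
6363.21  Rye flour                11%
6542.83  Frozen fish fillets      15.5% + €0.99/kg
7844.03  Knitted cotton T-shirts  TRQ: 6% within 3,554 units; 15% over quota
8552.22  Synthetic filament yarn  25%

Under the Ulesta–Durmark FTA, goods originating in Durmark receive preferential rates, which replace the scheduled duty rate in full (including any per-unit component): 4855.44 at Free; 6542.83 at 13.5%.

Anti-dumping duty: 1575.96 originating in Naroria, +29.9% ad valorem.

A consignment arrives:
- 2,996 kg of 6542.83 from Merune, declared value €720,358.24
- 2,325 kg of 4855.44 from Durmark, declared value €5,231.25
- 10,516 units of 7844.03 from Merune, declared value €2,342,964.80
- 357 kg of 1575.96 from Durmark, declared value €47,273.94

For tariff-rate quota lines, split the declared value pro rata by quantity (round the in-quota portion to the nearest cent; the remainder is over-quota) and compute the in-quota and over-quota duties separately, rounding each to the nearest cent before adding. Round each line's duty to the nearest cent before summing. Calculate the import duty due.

Line 1 (6542.83, Merune, 2,996 kg, €720,358.24):
Base rate for 6542.83 is 15.5% + €0.99/kg.
6542.83 has an FTA preferential rate, but origin Merune is not Durmark; base rate stands.
Duty = €720,358.24 × 15.5% + 2,996 × €0.99 = €114,621.57.
Line 2 (4855.44, Durmark, 2,325 kg, €5,231.25):
Base rate for 4855.44 is €0.82/kg.
Origin Durmark qualifies under the Ulesta–Durmark agreement and 4855.44 is covered: preferential rate Free applies instead.
Duty = €5,231.25 × 0% = €0.00.
Line 3 (7844.03, Merune, 10,516 units, €2,342,964.80):
Code 7844.03 is under a tariff-rate quota (threshold 3,554 units). In-quota: 3,554 units at 6%; over-quota: 6,962 units at 15%.
Pro-rata value split: in-quota = €2,342,964.80 × 3,554/10,516 = €791,831.20; over-quota = €2,342,964.80 − €791,831.20 = €1,551,133.60.
In-quota duty = €791,831.20 × 6% = €47,509.87. Over-quota duty = €1,551,133.60 × 15% = €232,670.04.
Line duty = €47,509.87 + €232,670.04 = €280,179.91.
Line 4 (1575.96, Durmark, 357 kg, €47,273.94):
Base rate for 1575.96 is 3.5% + €0.69/kg.
Origin Durmark is the FTA partner but 1575.96 is not on the preference list; base rate stands.
The additional-duty order on 1575.96 targets Naroria, not Durmark; it does not apply.
Duty = €47,273.94 × 3.5% + 357 × €0.69 = €1,900.92.
Total = €114,621.57 + €0.00 + €280,179.91 + €1,900.92 = €396,702.40.

€396,702.40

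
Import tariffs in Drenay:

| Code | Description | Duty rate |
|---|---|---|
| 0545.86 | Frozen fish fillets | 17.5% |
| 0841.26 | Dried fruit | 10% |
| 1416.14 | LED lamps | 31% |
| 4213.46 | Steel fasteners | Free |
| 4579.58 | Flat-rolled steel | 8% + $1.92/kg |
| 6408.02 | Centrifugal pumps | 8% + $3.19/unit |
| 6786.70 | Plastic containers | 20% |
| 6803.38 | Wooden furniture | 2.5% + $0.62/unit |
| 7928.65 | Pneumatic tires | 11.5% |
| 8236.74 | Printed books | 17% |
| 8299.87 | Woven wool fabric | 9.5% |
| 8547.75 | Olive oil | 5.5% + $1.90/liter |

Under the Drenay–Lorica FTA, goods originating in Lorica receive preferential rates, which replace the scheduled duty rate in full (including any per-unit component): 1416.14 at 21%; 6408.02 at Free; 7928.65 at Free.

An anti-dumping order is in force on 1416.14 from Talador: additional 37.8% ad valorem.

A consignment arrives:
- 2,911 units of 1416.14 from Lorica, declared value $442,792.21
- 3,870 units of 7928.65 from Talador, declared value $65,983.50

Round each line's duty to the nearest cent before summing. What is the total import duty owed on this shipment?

$100,574.46

Line 1 (1416.14, Lorica, 2,911 units, $442,792.21):
Base rate for 1416.14 is 31%.
Origin Lorica qualifies under the Drenay–Lorica agreement and 1416.14 is covered: preferential rate 21% applies instead.
The additional-duty order on 1416.14 targets Talador, not Lorica; it does not apply.
Duty = $442,792.21 × 21% = $92,986.36.
Line 2 (7928.65, Talador, 3,870 units, $65,983.50):
Base rate for 7928.65 is 11.5%.
7928.65 has an FTA preferential rate, but origin Talador is not Lorica; base rate stands.
Duty = $65,983.50 × 11.5% = $7,588.10.
Total = $92,986.36 + $7,588.10 = $100,574.46.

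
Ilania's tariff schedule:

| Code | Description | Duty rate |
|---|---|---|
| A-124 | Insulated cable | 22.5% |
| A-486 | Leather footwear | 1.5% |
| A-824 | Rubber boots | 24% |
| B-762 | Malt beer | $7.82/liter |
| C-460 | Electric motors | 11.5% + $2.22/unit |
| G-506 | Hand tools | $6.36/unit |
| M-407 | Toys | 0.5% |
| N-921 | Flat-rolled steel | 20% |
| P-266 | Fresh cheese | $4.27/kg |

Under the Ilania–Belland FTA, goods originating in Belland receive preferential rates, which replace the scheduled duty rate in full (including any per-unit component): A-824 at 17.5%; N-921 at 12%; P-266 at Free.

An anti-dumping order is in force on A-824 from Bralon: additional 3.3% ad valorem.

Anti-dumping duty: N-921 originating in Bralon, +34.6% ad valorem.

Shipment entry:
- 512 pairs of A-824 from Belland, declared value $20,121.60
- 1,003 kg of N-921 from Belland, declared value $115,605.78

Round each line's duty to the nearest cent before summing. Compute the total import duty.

Line 1 (A-824, Belland, 512 pairs, $20,121.60):
Base rate for A-824 is 24%.
Origin Belland qualifies under the Ilania–Belland agreement and A-824 is covered: preferential rate 17.5% applies instead.
The additional-duty order on A-824 targets Bralon, not Belland; it does not apply.
Duty = $20,121.60 × 17.5% = $3,521.28.
Line 2 (N-921, Belland, 1,003 kg, $115,605.78):
Base rate for N-921 is 20%.
Origin Belland qualifies under the Ilania–Belland agreement and N-921 is covered: preferential rate 12% applies instead.
The additional-duty order on N-921 targets Bralon, not Belland; it does not apply.
Duty = $115,605.78 × 12% = $13,872.69.
Total = $3,521.28 + $13,872.69 = $17,393.97.

$17,393.97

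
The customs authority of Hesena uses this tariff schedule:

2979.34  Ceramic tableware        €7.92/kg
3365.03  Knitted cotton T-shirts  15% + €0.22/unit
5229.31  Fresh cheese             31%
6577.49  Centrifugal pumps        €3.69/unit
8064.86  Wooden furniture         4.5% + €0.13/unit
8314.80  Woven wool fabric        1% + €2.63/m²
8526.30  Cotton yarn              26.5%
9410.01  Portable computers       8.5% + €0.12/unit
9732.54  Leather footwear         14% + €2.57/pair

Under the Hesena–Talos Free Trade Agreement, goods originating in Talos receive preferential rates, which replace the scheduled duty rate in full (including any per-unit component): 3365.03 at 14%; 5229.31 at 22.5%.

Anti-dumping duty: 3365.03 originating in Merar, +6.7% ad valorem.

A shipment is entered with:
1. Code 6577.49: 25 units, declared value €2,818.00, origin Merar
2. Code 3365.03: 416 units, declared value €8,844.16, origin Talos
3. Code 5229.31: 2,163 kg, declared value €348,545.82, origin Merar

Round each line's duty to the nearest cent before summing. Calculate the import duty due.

€109,379.63

Line 1 (6577.49, Merar, 25 units, €2,818.00):
Base rate for 6577.49 is €3.69/unit.
Duty = 25 × €3.69 = €92.25.
Line 2 (3365.03, Talos, 416 units, €8,844.16):
Base rate for 3365.03 is 15% + €0.22/unit.
Origin Talos qualifies under the Hesena–Talos agreement and 3365.03 is covered: preferential rate 14% applies instead.
The additional-duty order on 3365.03 targets Merar, not Talos; it does not apply.
Duty = €8,844.16 × 14% = €1,238.18.
Line 3 (5229.31, Merar, 2,163 kg, €348,545.82):
Base rate for 5229.31 is 31%.
5229.31 has an FTA preferential rate, but origin Merar is not Talos; base rate stands.
Duty = €348,545.82 × 31% = €108,049.20.
Total = €92.25 + €1,238.18 + €108,049.20 = €109,379.63.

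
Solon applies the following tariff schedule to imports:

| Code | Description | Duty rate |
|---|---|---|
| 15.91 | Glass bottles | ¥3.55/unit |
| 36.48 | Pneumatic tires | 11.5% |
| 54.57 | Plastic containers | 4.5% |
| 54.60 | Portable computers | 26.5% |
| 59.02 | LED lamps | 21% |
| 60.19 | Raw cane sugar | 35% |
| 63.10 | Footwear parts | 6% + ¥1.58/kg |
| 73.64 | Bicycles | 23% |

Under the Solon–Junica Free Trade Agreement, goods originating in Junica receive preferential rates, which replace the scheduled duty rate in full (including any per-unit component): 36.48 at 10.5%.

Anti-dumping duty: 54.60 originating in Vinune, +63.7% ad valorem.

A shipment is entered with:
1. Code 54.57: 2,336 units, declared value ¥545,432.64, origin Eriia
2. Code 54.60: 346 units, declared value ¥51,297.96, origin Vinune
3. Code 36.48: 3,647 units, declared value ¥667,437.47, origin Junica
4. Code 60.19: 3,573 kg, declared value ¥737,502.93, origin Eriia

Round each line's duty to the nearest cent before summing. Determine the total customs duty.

¥399,022.19

Line 1 (54.57, Eriia, 2,336 units, ¥545,432.64):
Base rate for 54.57 is 4.5%.
Duty = ¥545,432.64 × 4.5% = ¥24,544.47.
Line 2 (54.60, Vinune, 346 units, ¥51,297.96):
Base rate for 54.60 is 26.5%.
Additional duty on 54.60 from Vinune: +63.7%. Applied ad valorem rate: 26.5% + 63.7% = 90.2%.
Duty = ¥51,297.96 × 90.2% = ¥46,270.76.
Line 3 (36.48, Junica, 3,647 units, ¥667,437.47):
Base rate for 36.48 is 11.5%.
Origin Junica qualifies under the Solon–Junica agreement and 36.48 is covered: preferential rate 10.5% applies instead.
Duty = ¥667,437.47 × 10.5% = ¥70,080.93.
Line 4 (60.19, Eriia, 3,573 kg, ¥737,502.93):
Base rate for 60.19 is 35%.
Duty = ¥737,502.93 × 35% = ¥258,126.03.
Total = ¥24,544.47 + ¥46,270.76 + ¥70,080.93 + ¥258,126.03 = ¥399,022.19.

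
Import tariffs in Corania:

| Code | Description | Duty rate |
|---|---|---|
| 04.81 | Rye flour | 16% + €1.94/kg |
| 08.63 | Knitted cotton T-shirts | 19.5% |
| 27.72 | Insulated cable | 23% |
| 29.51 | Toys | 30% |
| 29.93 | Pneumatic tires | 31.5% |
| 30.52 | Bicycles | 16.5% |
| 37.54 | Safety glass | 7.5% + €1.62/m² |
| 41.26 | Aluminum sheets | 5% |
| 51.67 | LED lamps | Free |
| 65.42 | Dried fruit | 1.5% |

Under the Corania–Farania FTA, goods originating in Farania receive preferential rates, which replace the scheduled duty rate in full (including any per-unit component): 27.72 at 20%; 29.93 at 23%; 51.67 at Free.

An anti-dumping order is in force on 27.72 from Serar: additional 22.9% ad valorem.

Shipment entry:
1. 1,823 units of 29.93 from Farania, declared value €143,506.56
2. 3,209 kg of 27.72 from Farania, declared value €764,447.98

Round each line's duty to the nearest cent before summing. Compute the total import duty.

Line 1 (29.93, Farania, 1,823 units, €143,506.56):
Base rate for 29.93 is 31.5%.
Origin Farania qualifies under the Corania–Farania agreement and 29.93 is covered: preferential rate 23% applies instead.
Duty = €143,506.56 × 23% = €33,006.51.
Line 2 (27.72, Farania, 3,209 kg, €764,447.98):
Base rate for 27.72 is 23%.
Origin Farania qualifies under the Corania–Farania agreement and 27.72 is covered: preferential rate 20% applies instead.
The additional-duty order on 27.72 targets Serar, not Farania; it does not apply.
Duty = €764,447.98 × 20% = €152,889.60.
Total = €33,006.51 + €152,889.60 = €185,896.11.

€185,896.11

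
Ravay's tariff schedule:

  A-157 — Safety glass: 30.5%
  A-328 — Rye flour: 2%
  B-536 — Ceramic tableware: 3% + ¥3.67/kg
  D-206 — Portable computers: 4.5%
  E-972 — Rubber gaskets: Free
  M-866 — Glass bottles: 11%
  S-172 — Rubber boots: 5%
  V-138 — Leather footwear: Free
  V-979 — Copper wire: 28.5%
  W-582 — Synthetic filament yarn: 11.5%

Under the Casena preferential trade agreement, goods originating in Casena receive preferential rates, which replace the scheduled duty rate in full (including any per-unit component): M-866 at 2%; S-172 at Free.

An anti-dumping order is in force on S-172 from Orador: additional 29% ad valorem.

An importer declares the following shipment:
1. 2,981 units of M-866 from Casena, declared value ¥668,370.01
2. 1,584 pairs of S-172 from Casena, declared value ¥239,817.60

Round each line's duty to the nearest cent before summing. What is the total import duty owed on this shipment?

Line 1 (M-866, Casena, 2,981 units, ¥668,370.01):
Base rate for M-866 is 11%.
Origin Casena qualifies under the Ravay–Casena agreement and M-866 is covered: preferential rate 2% applies instead.
Duty = ¥668,370.01 × 2% = ¥13,367.40.
Line 2 (S-172, Casena, 1,584 pairs, ¥239,817.60):
Base rate for S-172 is 5%.
Origin Casena qualifies under the Ravay–Casena agreement and S-172 is covered: preferential rate Free applies instead.
The additional-duty order on S-172 targets Orador, not Casena; it does not apply.
Duty = ¥239,817.60 × 0% = ¥0.00.
Total = ¥13,367.40 + ¥0.00 = ¥13,367.40.

¥13,367.40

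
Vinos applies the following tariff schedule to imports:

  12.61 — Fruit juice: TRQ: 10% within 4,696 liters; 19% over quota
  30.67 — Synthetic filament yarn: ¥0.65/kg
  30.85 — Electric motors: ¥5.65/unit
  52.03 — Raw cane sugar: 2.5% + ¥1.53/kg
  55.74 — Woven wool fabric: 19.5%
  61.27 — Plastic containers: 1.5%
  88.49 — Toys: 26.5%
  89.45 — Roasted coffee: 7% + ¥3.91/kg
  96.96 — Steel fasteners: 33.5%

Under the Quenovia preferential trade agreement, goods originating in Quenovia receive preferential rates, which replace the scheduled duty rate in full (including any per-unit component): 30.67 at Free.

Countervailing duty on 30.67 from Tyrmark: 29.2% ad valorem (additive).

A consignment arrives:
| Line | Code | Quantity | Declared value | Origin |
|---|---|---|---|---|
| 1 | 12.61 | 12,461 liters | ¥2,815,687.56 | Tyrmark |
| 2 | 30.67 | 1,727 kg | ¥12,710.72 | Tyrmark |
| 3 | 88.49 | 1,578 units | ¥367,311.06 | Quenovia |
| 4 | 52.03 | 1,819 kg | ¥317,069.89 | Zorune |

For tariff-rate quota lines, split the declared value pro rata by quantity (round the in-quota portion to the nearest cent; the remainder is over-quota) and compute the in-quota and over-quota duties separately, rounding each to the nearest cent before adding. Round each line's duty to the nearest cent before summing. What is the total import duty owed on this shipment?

Line 1 (12.61, Tyrmark, 12,461 liters, ¥2,815,687.56):
Code 12.61 is under a tariff-rate quota (threshold 4,696 liters). In-quota: 4,696 liters at 10%; over-quota: 7,765 liters at 19%.
Pro-rata value split: in-quota = ¥2,815,687.56 × 4,696/12,461 = ¥1,061,108.16; over-quota = ¥2,815,687.56 − ¥1,061,108.16 = ¥1,754,579.40.
In-quota duty = ¥1,061,108.16 × 10% = ¥106,110.82. Over-quota duty = ¥1,754,579.40 × 19% = ¥333,370.09.
Line duty = ¥106,110.82 + ¥333,370.09 = ¥439,480.91.
Line 2 (30.67, Tyrmark, 1,727 kg, ¥12,710.72):
Base rate for 30.67 is ¥0.65/kg.
30.67 has an FTA preferential rate, but origin Tyrmark is not Quenovia; base rate stands.
Additional duty on 30.67 from Tyrmark: +29.2% ad valorem. Applied ad valorem rate = 29.2%.
Duty = ¥12,710.72 × 29.2% + 1,727 × ¥0.65 = ¥4,834.08.
Line 3 (88.49, Quenovia, 1,578 units, ¥367,311.06):
Base rate for 88.49 is 26.5%.
Origin Quenovia is the FTA partner but 88.49 is not on the preference list; base rate stands.
Duty = ¥367,311.06 × 26.5% = ¥97,337.43.
Line 4 (52.03, Zorune, 1,819 kg, ¥317,069.89):
Base rate for 52.03 is 2.5% + ¥1.53/kg.
Duty = ¥317,069.89 × 2.5% + 1,819 × ¥1.53 = ¥10,709.82.
Total = ¥439,480.91 + ¥4,834.08 + ¥97,337.43 + ¥10,709.82 = ¥552,362.24.

¥552,362.24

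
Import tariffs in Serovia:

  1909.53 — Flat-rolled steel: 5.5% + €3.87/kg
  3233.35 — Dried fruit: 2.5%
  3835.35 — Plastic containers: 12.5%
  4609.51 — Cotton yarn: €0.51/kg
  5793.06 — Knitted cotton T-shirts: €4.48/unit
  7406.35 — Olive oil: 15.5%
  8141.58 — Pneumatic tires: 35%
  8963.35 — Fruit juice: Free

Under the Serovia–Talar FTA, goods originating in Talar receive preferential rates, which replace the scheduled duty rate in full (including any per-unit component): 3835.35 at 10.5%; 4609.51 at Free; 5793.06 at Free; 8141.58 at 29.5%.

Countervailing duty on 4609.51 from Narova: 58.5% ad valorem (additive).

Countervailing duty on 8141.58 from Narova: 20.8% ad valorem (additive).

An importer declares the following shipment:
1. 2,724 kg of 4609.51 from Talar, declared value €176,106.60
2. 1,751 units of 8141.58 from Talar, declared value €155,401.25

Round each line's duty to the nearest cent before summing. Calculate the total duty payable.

€45,843.37

Line 1 (4609.51, Talar, 2,724 kg, €176,106.60):
Base rate for 4609.51 is €0.51/kg.
Origin Talar qualifies under the Serovia–Talar agreement and 4609.51 is covered: preferential rate Free applies instead.
The additional-duty order on 4609.51 targets Narova, not Talar; it does not apply.
Duty = €176,106.60 × 0% = €0.00.
Line 2 (8141.58, Talar, 1,751 units, €155,401.25):
Base rate for 8141.58 is 35%.
Origin Talar qualifies under the Serovia–Talar agreement and 8141.58 is covered: preferential rate 29.5% applies instead.
The additional-duty order on 8141.58 targets Narova, not Talar; it does not apply.
Duty = €155,401.25 × 29.5% = €45,843.37.
Total = €0.00 + €45,843.37 = €45,843.37.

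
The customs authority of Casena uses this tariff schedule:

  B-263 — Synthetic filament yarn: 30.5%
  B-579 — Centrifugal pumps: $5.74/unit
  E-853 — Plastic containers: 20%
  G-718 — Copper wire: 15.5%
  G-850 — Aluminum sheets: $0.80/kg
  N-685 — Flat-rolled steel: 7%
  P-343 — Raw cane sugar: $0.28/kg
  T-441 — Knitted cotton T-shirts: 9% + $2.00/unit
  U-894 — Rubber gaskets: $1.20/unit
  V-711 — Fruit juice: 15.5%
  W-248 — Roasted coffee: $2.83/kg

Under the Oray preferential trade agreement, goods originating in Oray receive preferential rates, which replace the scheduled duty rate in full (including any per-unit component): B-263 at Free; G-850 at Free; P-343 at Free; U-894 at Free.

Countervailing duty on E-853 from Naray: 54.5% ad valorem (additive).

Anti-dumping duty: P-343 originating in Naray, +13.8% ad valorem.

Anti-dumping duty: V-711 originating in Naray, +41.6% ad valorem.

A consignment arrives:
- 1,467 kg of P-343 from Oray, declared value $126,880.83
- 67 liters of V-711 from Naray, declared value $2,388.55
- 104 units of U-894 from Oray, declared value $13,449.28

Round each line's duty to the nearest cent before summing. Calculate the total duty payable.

$1,363.86

Line 1 (P-343, Oray, 1,467 kg, $126,880.83):
Base rate for P-343 is $0.28/kg.
Origin Oray qualifies under the Casena–Oray agreement and P-343 is covered: preferential rate Free applies instead.
The additional-duty order on P-343 targets Naray, not Oray; it does not apply.
Duty = $126,880.83 × 0% = $0.00.
Line 2 (V-711, Naray, 67 liters, $2,388.55):
Base rate for V-711 is 15.5%.
Additional duty on V-711 from Naray: +41.6%. Applied ad valorem rate: 15.5% + 41.6% = 57.1%.
Duty = $2,388.55 × 57.1% = $1,363.86.
Line 3 (U-894, Oray, 104 units, $13,449.28):
Base rate for U-894 is $1.20/unit.
Origin Oray qualifies under the Casena–Oray agreement and U-894 is covered: preferential rate Free applies instead.
Duty = $13,449.28 × 0% = $0.00.
Total = $0.00 + $1,363.86 + $0.00 = $1,363.86.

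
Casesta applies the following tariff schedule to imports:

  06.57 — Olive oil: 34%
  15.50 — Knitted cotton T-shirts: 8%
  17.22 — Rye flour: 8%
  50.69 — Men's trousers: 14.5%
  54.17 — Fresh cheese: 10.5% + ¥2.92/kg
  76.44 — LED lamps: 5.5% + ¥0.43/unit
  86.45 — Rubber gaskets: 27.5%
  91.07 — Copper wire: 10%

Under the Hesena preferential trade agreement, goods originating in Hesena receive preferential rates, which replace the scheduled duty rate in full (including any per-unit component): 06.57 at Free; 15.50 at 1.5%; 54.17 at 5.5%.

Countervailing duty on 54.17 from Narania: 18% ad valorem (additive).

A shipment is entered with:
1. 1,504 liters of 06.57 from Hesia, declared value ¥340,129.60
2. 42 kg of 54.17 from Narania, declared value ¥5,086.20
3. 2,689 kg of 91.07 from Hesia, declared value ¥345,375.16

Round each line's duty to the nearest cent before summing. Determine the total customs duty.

¥151,753.79

Line 1 (06.57, Hesia, 1,504 liters, ¥340,129.60):
Base rate for 06.57 is 34%.
06.57 has an FTA preferential rate, but origin Hesia is not Hesena; base rate stands.
Duty = ¥340,129.60 × 34% = ¥115,644.06.
Line 2 (54.17, Narania, 42 kg, ¥5,086.20):
Base rate for 54.17 is 10.5% + ¥2.92/kg.
54.17 has an FTA preferential rate, but origin Narania is not Hesena; base rate stands.
Additional duty on 54.17 from Narania: +18%. Applied ad valorem rate: 10.5% + 18% = 28.5%.
Duty = ¥5,086.20 × 28.5% + 42 × ¥2.92 = ¥1,572.21.
Line 3 (91.07, Hesia, 2,689 kg, ¥345,375.16):
Base rate for 91.07 is 10%.
Duty = ¥345,375.16 × 10% = ¥34,537.52.
Total = ¥115,644.06 + ¥1,572.21 + ¥34,537.52 = ¥151,753.79.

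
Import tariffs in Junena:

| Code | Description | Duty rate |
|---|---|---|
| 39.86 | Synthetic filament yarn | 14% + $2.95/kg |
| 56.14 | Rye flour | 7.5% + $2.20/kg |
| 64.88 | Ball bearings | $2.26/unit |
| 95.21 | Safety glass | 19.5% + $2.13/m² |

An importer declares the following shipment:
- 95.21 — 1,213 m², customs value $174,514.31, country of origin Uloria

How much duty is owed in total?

$36,613.98

Line 1 (95.21, Uloria, 1,213 m², $174,514.31):
Base rate for 95.21 is 19.5% + $2.13/m².
Duty = $174,514.31 × 19.5% + 1,213 × $2.13 = $36,613.98.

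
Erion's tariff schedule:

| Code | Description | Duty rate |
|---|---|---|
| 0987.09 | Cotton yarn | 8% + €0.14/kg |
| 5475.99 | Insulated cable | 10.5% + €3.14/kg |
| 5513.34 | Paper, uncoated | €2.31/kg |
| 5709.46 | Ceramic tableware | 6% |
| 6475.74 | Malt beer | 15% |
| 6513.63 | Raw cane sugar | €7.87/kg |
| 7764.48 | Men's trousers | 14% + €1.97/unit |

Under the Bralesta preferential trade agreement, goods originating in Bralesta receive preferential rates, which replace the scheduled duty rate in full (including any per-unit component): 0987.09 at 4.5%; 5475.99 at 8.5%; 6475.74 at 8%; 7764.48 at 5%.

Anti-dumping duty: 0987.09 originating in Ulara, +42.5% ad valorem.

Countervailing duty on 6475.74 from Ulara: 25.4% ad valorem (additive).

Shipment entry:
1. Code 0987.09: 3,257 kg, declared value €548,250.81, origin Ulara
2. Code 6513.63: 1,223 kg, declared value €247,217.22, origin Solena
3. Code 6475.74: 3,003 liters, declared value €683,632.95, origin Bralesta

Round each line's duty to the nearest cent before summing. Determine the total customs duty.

Line 1 (0987.09, Ulara, 3,257 kg, €548,250.81):
Base rate for 0987.09 is 8% + €0.14/kg.
0987.09 has an FTA preferential rate, but origin Ulara is not Bralesta; base rate stands.
Additional duty on 0987.09 from Ulara: +42.5%. Applied ad valorem rate: 8% + 42.5% = 50.5%.
Duty = €548,250.81 × 50.5% + 3,257 × €0.14 = €277,322.64.
Line 2 (6513.63, Solena, 1,223 kg, €247,217.22):
Base rate for 6513.63 is €7.87/kg.
Duty = 1,223 × €7.87 = €9,625.01.
Line 3 (6475.74, Bralesta, 3,003 liters, €683,632.95):
Base rate for 6475.74 is 15%.
Origin Bralesta qualifies under the Erion–Bralesta agreement and 6475.74 is covered: preferential rate 8% applies instead.
The additional-duty order on 6475.74 targets Ulara, not Bralesta; it does not apply.
Duty = €683,632.95 × 8% = €54,690.64.
Total = €277,322.64 + €9,625.01 + €54,690.64 = €341,638.29.

€341,638.29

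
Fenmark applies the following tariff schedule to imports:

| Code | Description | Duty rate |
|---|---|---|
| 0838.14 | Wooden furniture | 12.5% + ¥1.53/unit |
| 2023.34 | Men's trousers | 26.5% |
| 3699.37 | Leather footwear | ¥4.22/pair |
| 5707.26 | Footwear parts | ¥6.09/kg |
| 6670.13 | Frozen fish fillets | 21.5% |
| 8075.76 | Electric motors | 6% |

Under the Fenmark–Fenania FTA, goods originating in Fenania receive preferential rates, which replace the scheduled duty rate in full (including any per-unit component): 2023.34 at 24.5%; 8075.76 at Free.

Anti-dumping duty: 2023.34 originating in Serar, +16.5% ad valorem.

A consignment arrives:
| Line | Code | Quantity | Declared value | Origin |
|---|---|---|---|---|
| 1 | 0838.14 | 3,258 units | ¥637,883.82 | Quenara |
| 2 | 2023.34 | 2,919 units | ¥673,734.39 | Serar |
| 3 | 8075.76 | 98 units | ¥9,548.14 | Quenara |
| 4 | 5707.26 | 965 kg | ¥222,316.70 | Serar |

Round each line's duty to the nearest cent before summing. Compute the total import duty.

¥380,875.75

Line 1 (0838.14, Quenara, 3,258 units, ¥637,883.82):
Base rate for 0838.14 is 12.5% + ¥1.53/unit.
Duty = ¥637,883.82 × 12.5% + 3,258 × ¥1.53 = ¥84,720.22.
Line 2 (2023.34, Serar, 2,919 units, ¥673,734.39):
Base rate for 2023.34 is 26.5%.
2023.34 has an FTA preferential rate, but origin Serar is not Fenania; base rate stands.
Additional duty on 2023.34 from Serar: +16.5%. Applied ad valorem rate: 26.5% + 16.5% = 43%.
Duty = ¥673,734.39 × 43% = ¥289,705.79.
Line 3 (8075.76, Quenara, 98 units, ¥9,548.14):
Base rate for 8075.76 is 6%.
8075.76 has an FTA preferential rate, but origin Quenara is not Fenania; base rate stands.
Duty = ¥9,548.14 × 6% = ¥572.89.
Line 4 (5707.26, Serar, 965 kg, ¥222,316.70):
Base rate for 5707.26 is ¥6.09/kg.
Duty = 965 × ¥6.09 = ¥5,876.85.
Total = ¥84,720.22 + ¥289,705.79 + ¥572.89 + ¥5,876.85 = ¥380,875.75.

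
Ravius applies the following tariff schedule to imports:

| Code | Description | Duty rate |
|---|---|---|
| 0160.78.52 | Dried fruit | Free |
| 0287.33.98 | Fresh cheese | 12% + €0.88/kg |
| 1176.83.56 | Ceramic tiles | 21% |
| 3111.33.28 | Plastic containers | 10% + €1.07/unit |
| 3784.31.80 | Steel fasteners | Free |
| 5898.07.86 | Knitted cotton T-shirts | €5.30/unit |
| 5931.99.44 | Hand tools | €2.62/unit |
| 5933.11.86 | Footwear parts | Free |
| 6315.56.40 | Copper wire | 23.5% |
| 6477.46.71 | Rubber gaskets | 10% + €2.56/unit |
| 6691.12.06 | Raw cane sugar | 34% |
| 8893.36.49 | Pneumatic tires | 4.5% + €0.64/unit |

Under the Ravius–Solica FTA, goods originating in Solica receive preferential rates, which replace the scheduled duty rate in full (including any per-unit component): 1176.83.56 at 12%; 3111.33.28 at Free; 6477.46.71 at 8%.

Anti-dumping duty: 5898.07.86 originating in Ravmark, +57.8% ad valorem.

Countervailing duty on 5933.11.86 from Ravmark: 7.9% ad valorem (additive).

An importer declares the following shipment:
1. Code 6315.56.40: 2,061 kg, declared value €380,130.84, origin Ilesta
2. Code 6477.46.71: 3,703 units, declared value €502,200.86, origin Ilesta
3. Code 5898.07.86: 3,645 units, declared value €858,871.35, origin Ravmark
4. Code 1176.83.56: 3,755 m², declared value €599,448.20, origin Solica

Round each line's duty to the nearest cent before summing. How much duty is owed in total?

€736,710.44

Line 1 (6315.56.40, Ilesta, 2,061 kg, €380,130.84):
Base rate for 6315.56.40 is 23.5%.
Duty = €380,130.84 × 23.5% = €89,330.75.
Line 2 (6477.46.71, Ilesta, 3,703 units, €502,200.86):
Base rate for 6477.46.71 is 10% + €2.56/unit.
6477.46.71 has an FTA preferential rate, but origin Ilesta is not Solica; base rate stands.
Duty = €502,200.86 × 10% + 3,703 × €2.56 = €59,699.77.
Line 3 (5898.07.86, Ravmark, 3,645 units, €858,871.35):
Base rate for 5898.07.86 is €5.30/unit.
Additional duty on 5898.07.86 from Ravmark: +57.8% ad valorem. Applied ad valorem rate = 57.8%.
Duty = €858,871.35 × 57.8% + 3,645 × €5.30 = €515,746.14.
Line 4 (1176.83.56, Solica, 3,755 m², €599,448.20):
Base rate for 1176.83.56 is 21%.
Origin Solica qualifies under the Ravius–Solica agreement and 1176.83.56 is covered: preferential rate 12% applies instead.
Duty = €599,448.20 × 12% = €71,933.78.
Total = €89,330.75 + €59,699.77 + €515,746.14 + €71,933.78 = €736,710.44.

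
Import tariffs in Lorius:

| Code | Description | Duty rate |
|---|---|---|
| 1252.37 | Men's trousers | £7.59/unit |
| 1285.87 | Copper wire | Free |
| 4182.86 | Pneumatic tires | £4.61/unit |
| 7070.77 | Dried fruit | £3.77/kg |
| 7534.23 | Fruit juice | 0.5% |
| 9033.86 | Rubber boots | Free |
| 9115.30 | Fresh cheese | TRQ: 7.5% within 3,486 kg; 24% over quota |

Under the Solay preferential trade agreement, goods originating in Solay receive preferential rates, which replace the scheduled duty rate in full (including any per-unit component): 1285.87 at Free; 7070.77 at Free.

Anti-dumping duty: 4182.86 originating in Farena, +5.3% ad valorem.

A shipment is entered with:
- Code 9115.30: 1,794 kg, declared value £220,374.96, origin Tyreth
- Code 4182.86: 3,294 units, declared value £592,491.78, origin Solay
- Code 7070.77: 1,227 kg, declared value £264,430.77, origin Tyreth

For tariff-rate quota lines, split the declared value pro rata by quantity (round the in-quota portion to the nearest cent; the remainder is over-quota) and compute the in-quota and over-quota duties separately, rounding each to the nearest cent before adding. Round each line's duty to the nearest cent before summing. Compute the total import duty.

Line 1 (9115.30, Tyreth, 1,794 kg, £220,374.96):
Code 9115.30 is under a tariff-rate quota (threshold 3,486 kg). Quantity 1,794 kg is within the quota, so the in-quota rate 7.5% applies to the full value.
Duty = £220,374.96 × 7.5% = £16,528.12.
Line 2 (4182.86, Solay, 3,294 units, £592,491.78):
Base rate for 4182.86 is £4.61/unit.
Origin Solay is the FTA partner but 4182.86 is not on the preference list; base rate stands.
The additional-duty order on 4182.86 targets Farena, not Solay; it does not apply.
Duty = 3,294 × £4.61 = £15,185.34.
Line 3 (7070.77, Tyreth, 1,227 kg, £264,430.77):
Base rate for 7070.77 is £3.77/kg.
7070.77 has an FTA preferential rate, but origin Tyreth is not Solay; base rate stands.
Duty = 1,227 × £3.77 = £4,625.79.
Total = £16,528.12 + £15,185.34 + £4,625.79 = £36,339.25.

£36,339.25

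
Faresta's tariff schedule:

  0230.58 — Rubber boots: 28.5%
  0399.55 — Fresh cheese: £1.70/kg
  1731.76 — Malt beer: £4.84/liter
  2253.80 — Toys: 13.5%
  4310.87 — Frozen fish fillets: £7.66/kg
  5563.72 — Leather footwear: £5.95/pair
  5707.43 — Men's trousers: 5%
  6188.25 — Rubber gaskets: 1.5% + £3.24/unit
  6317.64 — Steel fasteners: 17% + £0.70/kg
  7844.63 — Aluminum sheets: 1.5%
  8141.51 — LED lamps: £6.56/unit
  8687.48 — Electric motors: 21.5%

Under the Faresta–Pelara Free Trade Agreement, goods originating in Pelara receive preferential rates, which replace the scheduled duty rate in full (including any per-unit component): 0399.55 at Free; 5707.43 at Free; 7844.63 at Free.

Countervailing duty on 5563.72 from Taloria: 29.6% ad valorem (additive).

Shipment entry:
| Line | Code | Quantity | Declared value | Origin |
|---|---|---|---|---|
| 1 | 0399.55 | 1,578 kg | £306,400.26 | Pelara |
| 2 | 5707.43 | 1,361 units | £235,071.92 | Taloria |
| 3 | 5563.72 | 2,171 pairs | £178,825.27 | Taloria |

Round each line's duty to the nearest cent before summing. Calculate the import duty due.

Line 1 (0399.55, Pelara, 1,578 kg, £306,400.26):
Base rate for 0399.55 is £1.70/kg.
Origin Pelara qualifies under the Faresta–Pelara agreement and 0399.55 is covered: preferential rate Free applies instead.
Duty = £306,400.26 × 0% = £0.00.
Line 2 (5707.43, Taloria, 1,361 units, £235,071.92):
Base rate for 5707.43 is 5%.
5707.43 has an FTA preferential rate, but origin Taloria is not Pelara; base rate stands.
Duty = £235,071.92 × 5% = £11,753.60.
Line 3 (5563.72, Taloria, 2,171 pairs, £178,825.27):
Base rate for 5563.72 is £5.95/pair.
Additional duty on 5563.72 from Taloria: +29.6% ad valorem. Applied ad valorem rate = 29.6%.
Duty = £178,825.27 × 29.6% + 2,171 × £5.95 = £65,849.73.
Total = £0.00 + £11,753.60 + £65,849.73 = £77,603.33.

£77,603.33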